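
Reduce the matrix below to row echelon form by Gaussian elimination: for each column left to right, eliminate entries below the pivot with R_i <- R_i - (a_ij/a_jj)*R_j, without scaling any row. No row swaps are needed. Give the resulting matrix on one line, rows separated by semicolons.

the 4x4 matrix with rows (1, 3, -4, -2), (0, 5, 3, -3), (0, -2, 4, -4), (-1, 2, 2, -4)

REF = [1 3 -4 -2; 0 5 3 -3; 0 0 26/5 -26/5; 0 0 0 -8]

Forward elimination:
R4 <- R4 - (-1)*R1:  [  0   5  -2  -6 ]
R3 <- R3 - (-2/5)*R2:  [     0      0   26/5  -26/5 ]
R4 <- R4 - (1)*R2:  [  0   0  -5  -3 ]
R4 <- R4 - (-25/26)*R3:  [  0   0   0  -8 ]
Row echelon form:
[ 1  3    -4     -2 ]
[ 0  5     3     -3 ]
[ 0  0  26/5  -26/5 ]
[ 0  0     0     -8 ]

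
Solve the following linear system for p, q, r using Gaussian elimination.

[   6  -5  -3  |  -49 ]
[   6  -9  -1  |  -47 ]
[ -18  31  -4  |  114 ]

Forward elimination on [A|b]:
R2 <- R2 - (1)*R1:  [  0  -4   2   2 ]
R3 <- R3 - (-3)*R1:  [   0   16  -13  -33 ]
R3 <- R3 - (-4)*R2:  [   0    0   -5  -25 ]
Row echelon form:
[ 6  -5  -3  |  -49 ]
[ 0  -4   2  |    2 ]
[ 0   0  -5  |  -25 ]
Back-substitution:
r = (-25) / -5 = 5
q = (2 - (2)*(5)) / -4 = 2
p = (-49 - (-5)*(2) - (-3)*(5)) / 6 = -4

(-4, 2, 5)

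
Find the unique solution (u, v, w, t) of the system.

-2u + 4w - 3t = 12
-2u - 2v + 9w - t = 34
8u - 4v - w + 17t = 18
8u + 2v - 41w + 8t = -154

Forward elimination on [A|b]:
R2 <- R2 - (1)*R1:  [  0  -2   5   2  22 ]
R3 <- R3 - (-4)*R1:  [  0  -4  15   5  66 ]
R4 <- R4 - (-4)*R1:  [    0     2   -25    -4  -106 ]
R3 <- R3 - (2)*R2:  [  0   0   5   1  22 ]
R4 <- R4 - (-1)*R2:  [   0    0  -20   -2  -84 ]
R4 <- R4 - (-4)*R3:  [ 0  0  0  2  4 ]
Row echelon form:
[ -2   0  4  -3  |  12 ]
[  0  -2  5   2  |  22 ]
[  0   0  5   1  |  22 ]
[  0   0  0   2  |   4 ]
Back-substitution:
t = (4) / 2 = 2
w = (22 - (1)*(2)) / 5 = 4
v = (22 - (5)*(4) - (2)*(2)) / -2 = 1
u = (12 - (4)*(4) - (-3)*(2)) / -2 = -1

(-1, 1, 4, 2)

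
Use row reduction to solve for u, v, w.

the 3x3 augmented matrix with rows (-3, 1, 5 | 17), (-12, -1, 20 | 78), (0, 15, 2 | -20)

Forward elimination on [A|b]:
R2 <- R2 - (4)*R1:  [  0  -5   0  10 ]
R3 <- R3 - (-3)*R2:  [  0   0   2  10 ]
Row echelon form:
[ -3   1  5  |  17 ]
[  0  -5  0  |  10 ]
[  0   0  2  |  10 ]
Back-substitution:
w = (10) / 2 = 5
v = (10) / -5 = -2
u = (17 - (1)*(-2) - (5)*(5)) / -3 = 2

(2, -2, 5)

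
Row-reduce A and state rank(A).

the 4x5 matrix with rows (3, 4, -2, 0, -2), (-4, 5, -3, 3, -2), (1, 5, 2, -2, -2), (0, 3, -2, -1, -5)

Row reduction:
R2 <- R2 - (-4/3)*R1:  [     0   31/3  -17/3      3  -14/3 ]
R3 <- R3 - (1/3)*R1:  [    0  11/3   8/3    -2  -4/3 ]
R3 <- R3 - (11/31)*R2:  [      0       0  145/31  -95/31   10/31 ]
R4 <- R4 - (9/31)*R2:  [       0        0   -11/31   -58/31  -113/31 ]
R4 <- R4 - (-11/145)*R3:  [       0        0        0   -61/29  -105/29 ]
Row echelon form:
[ 3     4      -2       0       -2 ]
[ 0  31/3   -17/3       3    -14/3 ]
[ 0     0  145/31  -95/31    10/31 ]
[ 0     0       0  -61/29  -105/29 ]
Nonzero rows / pivot columns: 4

rank(A) = 4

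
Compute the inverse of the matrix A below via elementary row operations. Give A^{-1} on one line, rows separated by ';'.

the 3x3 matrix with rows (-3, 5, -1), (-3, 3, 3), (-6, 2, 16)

inverse = [7/2 -41/6 3/2; 5/2 -9/2 1; 1 -2 1/2]

Gauss-Jordan on [A | I]:
R1 <- (1/-3)*R1:  [    1  -5/3   1/3  |  -1/3     0     0 ]
R2 <- R2 - (-3)*R1:  [  0  -2   4  |  -1   1   0 ]
R3 <- R3 - (-6)*R1:  [  0  -8  18  |  -2   0   1 ]
R2 <- (1/-2)*R2:  [    0     1    -2  |   1/2  -1/2     0 ]
R1 <- R1 - (-5/3)*R2:  [    1     0    -3  |   1/2  -5/6     0 ]
R3 <- R3 - (-8)*R2:  [  0   0   2  |   2  -4   1 ]
R3 <- (1/2)*R3:  [   0    0    1  |    1   -2  1/2 ]
R1 <- R1 - (-3)*R3:  [     1      0      0  |    7/2  -41/6    3/2 ]
R2 <- R2 - (-2)*R3:  [    0     1     0  |   5/2  -9/2     1 ]
Right block of [I | A^{-1}] is the inverse:
[ 7/2  -41/6  3/2 ]
[ 5/2   -9/2    1 ]
[   1     -2  1/2 ]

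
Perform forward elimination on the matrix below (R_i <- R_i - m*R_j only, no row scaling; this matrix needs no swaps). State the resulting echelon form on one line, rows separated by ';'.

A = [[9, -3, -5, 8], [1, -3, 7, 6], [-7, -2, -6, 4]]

Forward elimination:
R2 <- R2 - (1/9)*R1:  [    0  -8/3  68/9  46/9 ]
R3 <- R3 - (-7/9)*R1:  [     0  -13/3  -89/9   92/9 ]
R3 <- R3 - (13/8)*R2:  [      0       0  -133/6   23/12 ]
Row echelon form:
[ 9    -3      -5      8 ]
[ 0  -8/3    68/9   46/9 ]
[ 0     0  -133/6  23/12 ]

REF = [9 -3 -5 8; 0 -8/3 68/9 46/9; 0 0 -133/6 23/12]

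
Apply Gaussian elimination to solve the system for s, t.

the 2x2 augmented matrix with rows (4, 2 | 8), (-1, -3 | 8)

(4, -4)

Forward elimination on [A|b]:
R2 <- R2 - (-1/4)*R1:  [    0  -5/2    10 ]
Row echelon form:
[ 4     2  |   8 ]
[ 0  -5/2  |  10 ]
Back-substitution:
t = (10) / (-5/2) = -4
s = (8 - (2)*(-4)) / 4 = 4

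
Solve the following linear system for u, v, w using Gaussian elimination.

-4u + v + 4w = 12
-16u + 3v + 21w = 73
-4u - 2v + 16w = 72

Forward elimination on [A|b]:
R2 <- R2 - (4)*R1:  [  0  -1   5  25 ]
R3 <- R3 - (1)*R1:  [  0  -3  12  60 ]
R3 <- R3 - (3)*R2:  [   0    0   -3  -15 ]
Row echelon form:
[ -4   1   4  |   12 ]
[  0  -1   5  |   25 ]
[  0   0  -3  |  -15 ]
Back-substitution:
w = (-15) / -3 = 5
v = (25 - (5)*(5)) / -1 = 0
u = (12 - (1)*(0) - (4)*(5)) / -4 = 2

(2, 0, 5)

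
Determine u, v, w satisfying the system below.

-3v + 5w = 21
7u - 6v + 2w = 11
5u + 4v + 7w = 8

Forward elimination on [A|b]:
R1 <-> R2   (pivot in column 1 was zero)
[ 7  -6  2  11 ]
[ 0  -3  5  21 ]
[ 5   4  7   8 ]
R3 <- R3 - (5/7)*R1:  [    0  58/7  39/7   1/7 ]
R3 <- R3 - (-58/21)*R2:  [      0       0  407/21   407/7 ]
Row echelon form:
[ 7  -6       2  |     11 ]
[ 0  -3       5  |     21 ]
[ 0   0  407/21  |  407/7 ]
Back-substitution:
w = (407/7) / (407/21) = 3
v = (21 - (5)*(3)) / -3 = -2
u = (11 - (-6)*(-2) - (2)*(3)) / 7 = -1

(-1, -2, 3)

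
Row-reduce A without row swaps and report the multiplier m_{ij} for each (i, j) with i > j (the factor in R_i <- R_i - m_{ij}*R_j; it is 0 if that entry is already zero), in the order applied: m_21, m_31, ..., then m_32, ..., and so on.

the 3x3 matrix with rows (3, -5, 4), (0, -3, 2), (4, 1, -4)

multipliers: 0, 4/3, -23/9

Forward elimination:
R2: entry in column 1 is already 0 -> m_{21} = 0 (no row operation needed)
R3 <- R3 - (4/3)*R1:  [     0   23/3  -28/3 ]
R3 <- R3 - (-23/9)*R2:  [     0      0  -38/9 ]
Multipliers (in order of application): m_{21} = 0, m_{31} = 4/3, m_{32} = -23/9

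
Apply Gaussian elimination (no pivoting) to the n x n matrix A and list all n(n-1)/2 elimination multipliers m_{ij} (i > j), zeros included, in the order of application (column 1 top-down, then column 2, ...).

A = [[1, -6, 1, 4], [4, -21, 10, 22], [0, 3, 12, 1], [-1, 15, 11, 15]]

multipliers: 4, 0, -1, 1, 3, -1

Forward elimination:
R2 <- R2 - (4)*R1:  [ 0  3  6  6 ]
R3: entry in column 1 is already 0 -> m_{31} = 0 (no row operation needed)
R4 <- R4 - (-1)*R1:  [  0   9  12  19 ]
R3 <- R3 - (1)*R2:  [  0   0   6  -5 ]
R4 <- R4 - (3)*R2:  [  0   0  -6   1 ]
R4 <- R4 - (-1)*R3:  [  0   0   0  -4 ]
Multipliers (in order of application): m_{21} = 4, m_{31} = 0, m_{41} = -1, m_{32} = 1, m_{42} = 3, m_{43} = -1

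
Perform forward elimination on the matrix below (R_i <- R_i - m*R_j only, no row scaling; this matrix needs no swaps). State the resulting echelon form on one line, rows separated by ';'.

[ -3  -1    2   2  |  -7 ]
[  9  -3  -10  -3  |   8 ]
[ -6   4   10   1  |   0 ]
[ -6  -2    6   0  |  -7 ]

REF = [-3 -1 2 2 -7; 0 -6 -4 3 -13; 0 0 2 0 1; 0 0 0 -4 6]

Forward elimination:
R2 <- R2 - (-3)*R1:  [   0   -6   -4    3  -13 ]
R3 <- R3 - (2)*R1:  [  0   6   6  -3  14 ]
R4 <- R4 - (2)*R1:  [  0   0   2  -4   7 ]
R3 <- R3 - (-1)*R2:  [ 0  0  2  0  1 ]
R4 <- R4 - (1)*R3:  [  0   0   0  -4   6 ]
Row echelon form:
[ -3  -1   2   2  |   -7 ]
[  0  -6  -4   3  |  -13 ]
[  0   0   2   0  |    1 ]
[  0   0   0  -4  |    6 ]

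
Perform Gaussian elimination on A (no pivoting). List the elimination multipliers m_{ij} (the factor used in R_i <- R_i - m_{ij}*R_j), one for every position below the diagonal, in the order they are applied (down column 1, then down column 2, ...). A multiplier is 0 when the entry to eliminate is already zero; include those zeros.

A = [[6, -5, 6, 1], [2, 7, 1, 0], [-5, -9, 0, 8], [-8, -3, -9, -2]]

multipliers: 1/3, -5/6, -4/3, -79/52, -29/26, -110/181

Forward elimination:
R2 <- R2 - (1/3)*R1:  [    0  26/3    -1  -1/3 ]
R3 <- R3 - (-5/6)*R1:  [     0  -79/6      5   53/6 ]
R4 <- R4 - (-4/3)*R1:  [     0  -29/3     -1   -2/3 ]
R3 <- R3 - (-79/52)*R2:  [      0       0  181/52  433/52 ]
R4 <- R4 - (-29/26)*R2:  [      0       0  -55/26  -27/26 ]
R4 <- R4 - (-110/181)*R3:  [       0        0        0  728/181 ]
Multipliers (in order of application): m_{21} = 1/3, m_{31} = -5/6, m_{41} = -4/3, m_{32} = -79/52, m_{42} = -29/26, m_{43} = -110/181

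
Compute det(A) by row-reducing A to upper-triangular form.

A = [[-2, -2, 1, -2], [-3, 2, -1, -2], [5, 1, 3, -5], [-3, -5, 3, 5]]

Forward elimination:
R2 <- R2 - (3/2)*R1:  [    0     5  -5/2     1 ]
R3 <- R3 - (-5/2)*R1:  [    0    -4  11/2   -10 ]
R4 <- R4 - (3/2)*R1:  [   0   -2  3/2    8 ]
R3 <- R3 - (-4/5)*R2:  [     0      0    7/2  -46/5 ]
R4 <- R4 - (-2/5)*R2:  [    0     0   1/2  42/5 ]
R4 <- R4 - (1/7)*R3:  [    0     0     0  68/7 ]
Upper-triangular form:
[ -2  -2     1     -2 ]
[  0   5  -5/2      1 ]
[  0   0   7/2  -46/5 ]
[  0   0     0   68/7 ]
det(A) = (-1)^0 * (-2) * (5) * (7/2) * (68/7) = -340  (0 row swaps -> sign +1)

det(A) = -340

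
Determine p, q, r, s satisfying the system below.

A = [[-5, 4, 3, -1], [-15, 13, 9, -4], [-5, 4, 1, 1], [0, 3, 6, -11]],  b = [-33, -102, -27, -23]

(0, -5, -5, -2)

Forward elimination on [A|b]:
R2 <- R2 - (3)*R1:  [  0   1   0  -1  -3 ]
R3 <- R3 - (1)*R1:  [  0   0  -2   2   6 ]
R4 <- R4 - (3)*R2:  [   0    0    6   -8  -14 ]
R4 <- R4 - (-3)*R3:  [  0   0   0  -2   4 ]
Row echelon form:
[ -5  4   3  -1  |  -33 ]
[  0  1   0  -1  |   -3 ]
[  0  0  -2   2  |    6 ]
[  0  0   0  -2  |    4 ]
Back-substitution:
s = (4) / -2 = -2
r = (6 - (2)*(-2)) / -2 = -5
q = (-3 - (-1)*(-2)) / 1 = -5
p = (-33 - (4)*(-5) - (3)*(-5) - (-1)*(-2)) / -5 = 0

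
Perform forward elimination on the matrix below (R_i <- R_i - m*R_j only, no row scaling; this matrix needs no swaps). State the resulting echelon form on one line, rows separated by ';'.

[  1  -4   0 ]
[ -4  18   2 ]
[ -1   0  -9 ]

REF = [1 -4 0; 0 2 2; 0 0 -5]

Forward elimination:
R2 <- R2 - (-4)*R1:  [ 0  2  2 ]
R3 <- R3 - (-1)*R1:  [  0  -4  -9 ]
R3 <- R3 - (-2)*R2:  [  0   0  -5 ]
Row echelon form:
[ 1  -4   0 ]
[ 0   2   2 ]
[ 0   0  -5 ]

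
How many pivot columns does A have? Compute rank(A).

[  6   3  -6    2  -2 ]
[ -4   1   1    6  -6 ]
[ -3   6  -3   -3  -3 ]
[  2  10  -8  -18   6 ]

Row reduction:
R2 <- R2 - (-2/3)*R1:  [     0      3     -3   22/3  -22/3 ]
R3 <- R3 - (-1/2)*R1:  [    0  15/2    -6    -2    -4 ]
R4 <- R4 - (1/3)*R1:  [     0      9     -6  -56/3   20/3 ]
R3 <- R3 - (5/2)*R2:  [     0      0    3/2  -61/3   43/3 ]
R4 <- R4 - (3)*R2:  [      0       0       3  -122/3    86/3 ]
R4 <- R4 - (2)*R3:  [ 0  0  0  0  0 ]
Row echelon form:
[ 6  3   -6      2     -2 ]
[ 0  3   -3   22/3  -22/3 ]
[ 0  0  3/2  -61/3   43/3 ]
[ 0  0    0      0      0 ]
Nonzero rows / pivot columns: 3

rank(A) = 3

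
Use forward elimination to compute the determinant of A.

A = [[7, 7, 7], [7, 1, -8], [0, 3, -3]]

Forward elimination:
R2 <- R2 - (1)*R1:  [   0   -6  -15 ]
R3 <- R3 - (-1/2)*R2:  [     0      0  -21/2 ]
Upper-triangular form:
[ 7   7      7 ]
[ 0  -6    -15 ]
[ 0   0  -21/2 ]
det(A) = (-1)^0 * (7) * (-6) * (-21/2) = 441  (0 row swaps -> sign +1)

det(A) = 441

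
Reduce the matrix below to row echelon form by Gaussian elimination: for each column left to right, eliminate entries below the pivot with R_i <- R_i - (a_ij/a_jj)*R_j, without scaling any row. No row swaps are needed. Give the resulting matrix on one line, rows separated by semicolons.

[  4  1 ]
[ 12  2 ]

REF = [4 1; 0 -1]

Forward elimination:
R2 <- R2 - (3)*R1:  [  0  -1 ]
Row echelon form:
[ 4   1 ]
[ 0  -1 ]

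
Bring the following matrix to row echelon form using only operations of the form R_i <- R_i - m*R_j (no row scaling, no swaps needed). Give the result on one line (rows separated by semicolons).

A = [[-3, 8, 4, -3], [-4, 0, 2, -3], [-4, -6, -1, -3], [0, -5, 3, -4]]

REF = [-3 8 4 -3; 0 -32/3 -10/3 1; 0 0 -9/8 -9/16; 0 0 0 -27/4]

Forward elimination:
R2 <- R2 - (4/3)*R1:  [     0  -32/3  -10/3      1 ]
R3 <- R3 - (4/3)*R1:  [     0  -50/3  -19/3      1 ]
R3 <- R3 - (25/16)*R2:  [     0      0   -9/8  -9/16 ]
R4 <- R4 - (15/32)*R2:  [       0        0    73/16  -143/32 ]
R4 <- R4 - (-73/18)*R3:  [     0      0      0  -27/4 ]
Row echelon form:
[ -3      8      4     -3 ]
[  0  -32/3  -10/3      1 ]
[  0      0   -9/8  -9/16 ]
[  0      0      0  -27/4 ]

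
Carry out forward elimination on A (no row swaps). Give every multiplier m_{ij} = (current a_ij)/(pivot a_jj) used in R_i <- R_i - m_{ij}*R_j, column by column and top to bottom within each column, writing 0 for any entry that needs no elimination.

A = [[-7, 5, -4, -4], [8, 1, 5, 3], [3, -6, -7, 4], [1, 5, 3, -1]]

Forward elimination:
R2 <- R2 - (-8/7)*R1:  [     0   47/7    3/7  -11/7 ]
R3 <- R3 - (-3/7)*R1:  [     0  -27/7  -61/7   16/7 ]
R4 <- R4 - (-1/7)*R1:  [     0   40/7   17/7  -11/7 ]
R3 <- R3 - (-27/47)*R2:  [       0        0  -398/47    65/47 ]
R4 <- R4 - (40/47)*R2:  [      0       0   97/47  -11/47 ]
R4 <- R4 - (-97/398)*R3:  [      0       0       0  41/398 ]
Multipliers (in order of application): m_{21} = -8/7, m_{31} = -3/7, m_{41} = -1/7, m_{32} = -27/47, m_{42} = 40/47, m_{43} = -97/398

multipliers: -8/7, -3/7, -1/7, -27/47, 40/47, -97/398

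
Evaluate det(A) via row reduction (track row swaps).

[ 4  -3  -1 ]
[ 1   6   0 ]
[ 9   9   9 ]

Forward elimination:
R2 <- R2 - (1/4)*R1:  [    0  27/4   1/4 ]
R3 <- R3 - (9/4)*R1:  [    0  63/4  45/4 ]
R3 <- R3 - (7/3)*R2:  [    0     0  32/3 ]
Upper-triangular form:
[ 4    -3    -1 ]
[ 0  27/4   1/4 ]
[ 0     0  32/3 ]
det(A) = (-1)^0 * (4) * (27/4) * (32/3) = 288  (0 row swaps -> sign +1)

det(A) = 288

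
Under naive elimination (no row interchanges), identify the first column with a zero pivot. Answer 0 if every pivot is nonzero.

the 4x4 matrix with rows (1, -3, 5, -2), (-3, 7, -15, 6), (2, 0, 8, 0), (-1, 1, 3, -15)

first zero-pivot column = 0

Naive forward elimination:
R2 <- R2 - (-3)*R1:  [  0  -2   0   0 ]
R3 <- R3 - (2)*R1:  [  0   6  -2   4 ]
R4 <- R4 - (-1)*R1:  [   0   -2    8  -17 ]
R3 <- R3 - (-3)*R2:  [  0   0  -2   4 ]
R4 <- R4 - (1)*R2:  [   0    0    8  -17 ]
R4 <- R4 - (-4)*R3:  [  0   0   0  -1 ]
All pivots nonzero; naive elimination completes without hitting a zero pivot.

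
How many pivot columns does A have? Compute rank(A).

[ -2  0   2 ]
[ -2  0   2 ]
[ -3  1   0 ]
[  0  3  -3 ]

rank(A) = 3

Row reduction:
R2 <- R2 - (1)*R1:  [ 0  0  0 ]
R3 <- R3 - (3/2)*R1:  [  0   1  -3 ]
R2 <-> R3   (pivot in column 2 was zero)
[ -2  0   2 ]
[  0  1  -3 ]
[  0  0   0 ]
[  0  3  -3 ]
R4 <- R4 - (3)*R2:  [ 0  0  6 ]
R3 <-> R4   (pivot in column 3 was zero)
[ -2  0   2 ]
[  0  1  -3 ]
[  0  0   6 ]
[  0  0   0 ]
Row echelon form:
[ -2  0   2 ]
[  0  1  -3 ]
[  0  0   6 ]
[  0  0   0 ]
Nonzero rows / pivot columns: 3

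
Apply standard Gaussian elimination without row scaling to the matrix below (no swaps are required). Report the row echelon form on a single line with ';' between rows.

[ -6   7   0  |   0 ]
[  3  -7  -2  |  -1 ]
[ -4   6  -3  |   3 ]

Forward elimination:
R2 <- R2 - (-1/2)*R1:  [    0  -7/2    -2    -1 ]
R3 <- R3 - (2/3)*R1:  [   0  4/3   -3    3 ]
R3 <- R3 - (-8/21)*R2:  [      0       0  -79/21   55/21 ]
Row echelon form:
[ -6     7       0  |      0 ]
[  0  -7/2      -2  |     -1 ]
[  0     0  -79/21  |  55/21 ]

REF = [-6 7 0 0; 0 -7/2 -2 -1; 0 0 -79/21 55/21]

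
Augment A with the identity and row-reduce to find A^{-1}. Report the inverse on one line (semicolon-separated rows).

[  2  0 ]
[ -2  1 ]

Gauss-Jordan on [A | I]:
R1 <- (1/2)*R1:  [   1    0  |  1/2    0 ]
R2 <- R2 - (-2)*R1:  [ 0  1  |  1  1 ]
Right block of [I | A^{-1}] is the inverse:
[ 1/2  0 ]
[   1  1 ]

inverse = [1/2 0; 1 1]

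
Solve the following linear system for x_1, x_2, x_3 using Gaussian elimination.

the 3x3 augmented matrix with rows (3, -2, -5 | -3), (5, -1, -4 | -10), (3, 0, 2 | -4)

Forward elimination on [A|b]:
R2 <- R2 - (5/3)*R1:  [    0   7/3  13/3    -5 ]
R3 <- R3 - (1)*R1:  [  0   2   7  -1 ]
R3 <- R3 - (6/7)*R2:  [    0     0  23/7  23/7 ]
Row echelon form:
[ 3   -2    -5  |    -3 ]
[ 0  7/3  13/3  |    -5 ]
[ 0    0  23/7  |  23/7 ]
Back-substitution:
x_3 = (23/7) / (23/7) = 1
x_2 = (-5 - (13/3)*(1)) / (7/3) = -4
x_1 = (-3 - (-2)*(-4) - (-5)*(1)) / 3 = -2

(-2, -4, 1)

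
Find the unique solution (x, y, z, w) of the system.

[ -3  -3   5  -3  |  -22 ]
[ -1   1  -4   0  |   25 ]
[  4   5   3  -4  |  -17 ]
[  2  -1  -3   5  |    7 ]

Forward elimination on [A|b]:
R2 <- R2 - (1/3)*R1:  [     0      2  -17/3      1   97/3 ]
R3 <- R3 - (-4/3)*R1:  [      0       1    29/3      -8  -139/3 ]
R4 <- R4 - (-2/3)*R1:  [     0     -3    1/3      3  -23/3 ]
R3 <- R3 - (1/2)*R2:  [      0       0    25/2   -17/2  -125/2 ]
R4 <- R4 - (-3/2)*R2:  [     0      0  -49/6    9/2  245/6 ]
R4 <- R4 - (-49/75)*R3:  [      0       0       0  -79/75       0 ]
Row echelon form:
[ -3  -3      5      -3  |     -22 ]
[  0   2  -17/3       1  |    97/3 ]
[  0   0   25/2   -17/2  |  -125/2 ]
[  0   0      0  -79/75  |       0 ]
Back-substitution:
w = (0) / (-79/75) = 0
z = (-125/2 - (-17/2)*(0)) / (25/2) = -5
y = (97/3 - (-17/3)*(-5) - (1)*(0)) / 2 = 2
x = (-22 - (-3)*(2) - (5)*(-5) - (-3)*(0)) / -3 = -3

(-3, 2, -5, 0)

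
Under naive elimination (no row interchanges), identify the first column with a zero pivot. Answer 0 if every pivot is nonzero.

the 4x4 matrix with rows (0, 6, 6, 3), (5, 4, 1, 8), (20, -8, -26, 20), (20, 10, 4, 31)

first zero-pivot column = 1

Naive forward elimination:
Pivot entry (1,1) is zero but row 2 has 5 in column 1 -> naive elimination stops; a row interchange (e.g. R1 <-> R2) would be required here.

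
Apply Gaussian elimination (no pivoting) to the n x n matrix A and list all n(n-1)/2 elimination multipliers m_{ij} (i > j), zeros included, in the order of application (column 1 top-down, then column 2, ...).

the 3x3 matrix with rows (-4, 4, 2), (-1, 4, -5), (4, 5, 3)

Forward elimination:
R2 <- R2 - (1/4)*R1:  [     0      3  -11/2 ]
R3 <- R3 - (-1)*R1:  [ 0  9  5 ]
R3 <- R3 - (3)*R2:  [    0     0  43/2 ]
Multipliers (in order of application): m_{21} = 1/4, m_{31} = -1, m_{32} = 3

multipliers: 1/4, -1, 3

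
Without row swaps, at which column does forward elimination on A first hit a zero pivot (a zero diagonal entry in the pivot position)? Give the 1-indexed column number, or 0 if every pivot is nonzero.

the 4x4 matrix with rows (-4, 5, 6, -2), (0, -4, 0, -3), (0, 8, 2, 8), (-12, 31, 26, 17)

first zero-pivot column = 0

Naive forward elimination:
R4 <- R4 - (3)*R1:  [  0  16   8  23 ]
R3 <- R3 - (-2)*R2:  [ 0  0  2  2 ]
R4 <- R4 - (-4)*R2:  [  0   0   8  11 ]
R4 <- R4 - (4)*R3:  [ 0  0  0  3 ]
All pivots nonzero; naive elimination completes without hitting a zero pivot.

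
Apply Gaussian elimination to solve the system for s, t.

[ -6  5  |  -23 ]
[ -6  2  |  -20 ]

Forward elimination on [A|b]:
R2 <- R2 - (1)*R1:  [  0  -3   3 ]
Row echelon form:
[ -6   5  |  -23 ]
[  0  -3  |    3 ]
Back-substitution:
t = (3) / -3 = -1
s = (-23 - (5)*(-1)) / -6 = 3

(3, -1)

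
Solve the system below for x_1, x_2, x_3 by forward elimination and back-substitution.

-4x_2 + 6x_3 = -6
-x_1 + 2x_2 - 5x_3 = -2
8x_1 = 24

(3, 3, 1)

Forward elimination on [A|b]:
R1 <-> R2   (pivot in column 1 was zero)
[ -1   2  -5  -2 ]
[  0  -4   6  -6 ]
[  8   0   0  24 ]
R3 <- R3 - (-8)*R1:  [   0   16  -40    8 ]
R3 <- R3 - (-4)*R2:  [   0    0  -16  -16 ]
Row echelon form:
[ -1   2   -5  |   -2 ]
[  0  -4    6  |   -6 ]
[  0   0  -16  |  -16 ]
Back-substitution:
x_3 = (-16) / -16 = 1
x_2 = (-6 - (6)*(1)) / -4 = 3
x_1 = (-2 - (2)*(3) - (-5)*(1)) / -1 = 3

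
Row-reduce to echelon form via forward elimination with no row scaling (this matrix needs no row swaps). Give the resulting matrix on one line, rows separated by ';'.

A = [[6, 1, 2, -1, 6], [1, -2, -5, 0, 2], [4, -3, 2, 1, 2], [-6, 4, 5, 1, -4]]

REF = [6 1 2 -1 6; 0 -13/6 -16/3 1/6 1; 0 0 126/13 18/13 -48/13; 0 0 0 8/7 16/7]

Forward elimination:
R2 <- R2 - (1/6)*R1:  [     0  -13/6  -16/3    1/6      1 ]
R3 <- R3 - (2/3)*R1:  [     0  -11/3    2/3    5/3     -2 ]
R4 <- R4 - (-1)*R1:  [ 0  5  7  0  2 ]
R3 <- R3 - (22/13)*R2:  [      0       0  126/13   18/13  -48/13 ]
R4 <- R4 - (-30/13)*R2:  [      0       0  -69/13    5/13   56/13 ]
R4 <- R4 - (-23/42)*R3:  [    0     0     0   8/7  16/7 ]
Row echelon form:
[ 6      1       2     -1       6 ]
[ 0  -13/6   -16/3    1/6       1 ]
[ 0      0  126/13  18/13  -48/13 ]
[ 0      0       0    8/7    16/7 ]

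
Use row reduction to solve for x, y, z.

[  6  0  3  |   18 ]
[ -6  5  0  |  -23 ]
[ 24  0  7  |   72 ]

(3, -1, 0)

Forward elimination on [A|b]:
R2 <- R2 - (-1)*R1:  [  0   5   3  -5 ]
R3 <- R3 - (4)*R1:  [  0   0  -5   0 ]
Row echelon form:
[ 6  0   3  |  18 ]
[ 0  5   3  |  -5 ]
[ 0  0  -5  |   0 ]
Back-substitution:
z = (0) / -5 = 0
y = (-5 - (3)*(0)) / 5 = -1
x = (18 - (3)*(0)) / 6 = 3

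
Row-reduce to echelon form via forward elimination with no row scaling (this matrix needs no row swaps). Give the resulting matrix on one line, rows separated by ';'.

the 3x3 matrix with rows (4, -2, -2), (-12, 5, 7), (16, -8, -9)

REF = [4 -2 -2; 0 -1 1; 0 0 -1]

Forward elimination:
R2 <- R2 - (-3)*R1:  [  0  -1   1 ]
R3 <- R3 - (4)*R1:  [  0   0  -1 ]
Row echelon form:
[ 4  -2  -2 ]
[ 0  -1   1 ]
[ 0   0  -1 ]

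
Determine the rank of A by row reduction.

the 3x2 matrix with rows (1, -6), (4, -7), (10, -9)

rank(A) = 2

Row reduction:
R2 <- R2 - (4)*R1:  [  0  17 ]
R3 <- R3 - (10)*R1:  [  0  51 ]
R3 <- R3 - (3)*R2:  [ 0  0 ]
Row echelon form:
[ 1  -6 ]
[ 0  17 ]
[ 0   0 ]
Nonzero rows / pivot columns: 2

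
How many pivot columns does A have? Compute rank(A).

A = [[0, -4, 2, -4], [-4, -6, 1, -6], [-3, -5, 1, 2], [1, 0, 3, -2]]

Row reduction:
R1 <-> R2   (pivot in column 1 was zero)
[ -4  -6  1  -6 ]
[  0  -4  2  -4 ]
[ -3  -5  1   2 ]
[  1   0  3  -2 ]
R3 <- R3 - (3/4)*R1:  [    0  -1/2   1/4  13/2 ]
R4 <- R4 - (-1/4)*R1:  [    0  -3/2  13/4  -7/2 ]
R3 <- R3 - (1/8)*R2:  [ 0  0  0  7 ]
R4 <- R4 - (3/8)*R2:  [   0    0  5/2   -2 ]
R3 <-> R4   (pivot in column 3 was zero)
[ -4  -6    1  -6 ]
[  0  -4    2  -4 ]
[  0   0  5/2  -2 ]
[  0   0    0   7 ]
Row echelon form:
[ -4  -6    1  -6 ]
[  0  -4    2  -4 ]
[  0   0  5/2  -2 ]
[  0   0    0   7 ]
Nonzero rows / pivot columns: 4

rank(A) = 4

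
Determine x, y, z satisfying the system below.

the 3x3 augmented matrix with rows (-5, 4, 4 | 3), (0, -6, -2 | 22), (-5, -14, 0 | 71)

Forward elimination on [A|b]:
R3 <- R3 - (1)*R1:  [   0  -18   -4   68 ]
R3 <- R3 - (3)*R2:  [ 0  0  2  2 ]
Row echelon form:
[ -5   4   4  |   3 ]
[  0  -6  -2  |  22 ]
[  0   0   2  |   2 ]
Back-substitution:
z = (2) / 2 = 1
y = (22 - (-2)*(1)) / -6 = -4
x = (3 - (4)*(-4) - (4)*(1)) / -5 = -3

(-3, -4, 1)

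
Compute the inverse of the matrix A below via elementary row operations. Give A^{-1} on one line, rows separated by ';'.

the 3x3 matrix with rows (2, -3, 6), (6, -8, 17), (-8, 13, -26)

Gauss-Jordan on [A | I]:
R1 <- (1/2)*R1:  [    1  -3/2     3  |   1/2     0     0 ]
R2 <- R2 - (6)*R1:  [  0   1  -1  |  -3   1   0 ]
R3 <- R3 - (-8)*R1:  [  0   1  -2  |   4   0   1 ]
R1 <- R1 - (-3/2)*R2:  [   1    0  3/2  |   -4  3/2    0 ]
R3 <- R3 - (1)*R2:  [  0   0  -1  |   7  -1   1 ]
R3 <- (1/-1)*R3:  [  0   0   1  |  -7   1  -1 ]
R1 <- R1 - (3/2)*R3:  [    1     0     0  |  13/2     0   3/2 ]
R2 <- R2 - (-1)*R3:  [   0    1    0  |  -10    2   -1 ]
Right block of [I | A^{-1}] is the inverse:
[ 13/2  0  3/2 ]
[  -10  2   -1 ]
[   -7  1   -1 ]

inverse = [13/2 0 3/2; -10 2 -1; -7 1 -1]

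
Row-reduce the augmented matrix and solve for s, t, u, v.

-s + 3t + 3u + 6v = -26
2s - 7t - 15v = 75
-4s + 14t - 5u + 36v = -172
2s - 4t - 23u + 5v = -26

(5, -5, 2, -2)

Forward elimination on [A|b]:
R2 <- R2 - (-2)*R1:  [  0  -1   6  -3  23 ]
R3 <- R3 - (4)*R1:  [   0    2  -17   12  -68 ]
R4 <- R4 - (-2)*R1:  [   0    2  -17   17  -78 ]
R3 <- R3 - (-2)*R2:  [   0    0   -5    6  -22 ]
R4 <- R4 - (-2)*R2:  [   0    0   -5   11  -32 ]
R4 <- R4 - (1)*R3:  [   0    0    0    5  -10 ]
Row echelon form:
[ -1   3   3   6  |  -26 ]
[  0  -1   6  -3  |   23 ]
[  0   0  -5   6  |  -22 ]
[  0   0   0   5  |  -10 ]
Back-substitution:
v = (-10) / 5 = -2
u = (-22 - (6)*(-2)) / -5 = 2
t = (23 - (6)*(2) - (-3)*(-2)) / -1 = -5
s = (-26 - (3)*(-5) - (3)*(2) - (6)*(-2)) / -1 = 5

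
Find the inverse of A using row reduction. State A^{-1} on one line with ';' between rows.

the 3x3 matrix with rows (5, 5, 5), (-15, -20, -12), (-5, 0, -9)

inverse = [36/5 9/5 8/5; -3 -4/5 -3/5; -4 -1 -1]

Gauss-Jordan on [A | I]:
R1 <- (1/5)*R1:  [   1    1    1  |  1/5    0    0 ]
R2 <- R2 - (-15)*R1:  [  0  -5   3  |   3   1   0 ]
R3 <- R3 - (-5)*R1:  [  0   5  -4  |   1   0   1 ]
R2 <- (1/-5)*R2:  [    0     1  -3/5  |  -3/5  -1/5     0 ]
R1 <- R1 - (1)*R2:  [   1    0  8/5  |  4/5  1/5    0 ]
R3 <- R3 - (5)*R2:  [  0   0  -1  |   4   1   1 ]
R3 <- (1/-1)*R3:  [  0   0   1  |  -4  -1  -1 ]
R1 <- R1 - (8/5)*R3:  [    1     0     0  |  36/5   9/5   8/5 ]
R2 <- R2 - (-3/5)*R3:  [    0     1     0  |    -3  -4/5  -3/5 ]
Right block of [I | A^{-1}] is the inverse:
[ 36/5   9/5   8/5 ]
[   -3  -4/5  -3/5 ]
[   -4    -1    -1 ]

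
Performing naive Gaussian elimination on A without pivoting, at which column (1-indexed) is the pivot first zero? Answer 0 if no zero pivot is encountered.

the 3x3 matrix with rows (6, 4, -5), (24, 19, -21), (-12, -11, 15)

first zero-pivot column = 0

Naive forward elimination:
R2 <- R2 - (4)*R1:  [  0   3  -1 ]
R3 <- R3 - (-2)*R1:  [  0  -3   5 ]
R3 <- R3 - (-1)*R2:  [ 0  0  4 ]
All pivots nonzero; naive elimination completes without hitting a zero pivot.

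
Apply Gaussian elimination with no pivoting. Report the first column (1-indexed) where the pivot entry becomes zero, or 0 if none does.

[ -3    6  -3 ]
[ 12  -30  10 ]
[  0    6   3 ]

first zero-pivot column = 0

Naive forward elimination:
R2 <- R2 - (-4)*R1:  [  0  -6  -2 ]
R3 <- R3 - (-1)*R2:  [ 0  0  1 ]
All pivots nonzero; naive elimination completes without hitting a zero pivot.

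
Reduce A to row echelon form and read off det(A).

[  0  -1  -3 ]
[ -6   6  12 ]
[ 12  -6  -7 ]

Forward elimination:
R1 <-> R2   (pivot in column 1 was zero)
[ -6   6  12 ]
[  0  -1  -3 ]
[ 12  -6  -7 ]
R3 <- R3 - (-2)*R1:  [  0   6  17 ]
R3 <- R3 - (-6)*R2:  [  0   0  -1 ]
Upper-triangular form:
[ -6   6  12 ]
[  0  -1  -3 ]
[  0   0  -1 ]
det(A) = (-1)^1 * (-6) * (-1) * (-1) = 6  (1 row swap -> sign -1)

det(A) = 6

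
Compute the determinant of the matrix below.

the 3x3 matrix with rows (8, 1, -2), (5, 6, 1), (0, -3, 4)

Forward elimination:
R2 <- R2 - (5/8)*R1:  [    0  43/8   9/4 ]
R3 <- R3 - (-24/43)*R2:  [      0       0  226/43 ]
Upper-triangular form:
[ 8     1      -2 ]
[ 0  43/8     9/4 ]
[ 0     0  226/43 ]
det(A) = (-1)^0 * (8) * (43/8) * (226/43) = 226  (0 row swaps -> sign +1)

det(A) = 226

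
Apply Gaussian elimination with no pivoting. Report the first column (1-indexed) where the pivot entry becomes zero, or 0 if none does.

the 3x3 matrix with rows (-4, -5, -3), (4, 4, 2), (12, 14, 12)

Naive forward elimination:
R2 <- R2 - (-1)*R1:  [  0  -1  -1 ]
R3 <- R3 - (-3)*R1:  [  0  -1   3 ]
R3 <- R3 - (1)*R2:  [ 0  0  4 ]
All pivots nonzero; naive elimination completes without hitting a zero pivot.

first zero-pivot column = 0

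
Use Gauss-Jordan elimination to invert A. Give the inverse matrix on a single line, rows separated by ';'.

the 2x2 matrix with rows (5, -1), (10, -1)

Gauss-Jordan on [A | I]:
R1 <- (1/5)*R1:  [    1  -1/5  |   1/5     0 ]
R2 <- R2 - (10)*R1:  [  0   1  |  -2   1 ]
R1 <- R1 - (-1/5)*R2:  [    1     0  |  -1/5   1/5 ]
Right block of [I | A^{-1}] is the inverse:
[ -1/5  1/5 ]
[   -2    1 ]

inverse = [-1/5 1/5; -2 1]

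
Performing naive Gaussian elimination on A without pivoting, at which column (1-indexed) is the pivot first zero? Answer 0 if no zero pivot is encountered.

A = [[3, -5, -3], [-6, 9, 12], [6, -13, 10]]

first zero-pivot column = 0

Naive forward elimination:
R2 <- R2 - (-2)*R1:  [  0  -1   6 ]
R3 <- R3 - (2)*R1:  [  0  -3  16 ]
R3 <- R3 - (3)*R2:  [  0   0  -2 ]
All pivots nonzero; naive elimination completes without hitting a zero pivot.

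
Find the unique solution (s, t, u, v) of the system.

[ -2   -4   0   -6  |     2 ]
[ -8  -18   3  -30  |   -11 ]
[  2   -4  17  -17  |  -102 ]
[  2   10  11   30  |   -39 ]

Forward elimination on [A|b]:
R2 <- R2 - (4)*R1:  [   0   -2    3   -6  -19 ]
R3 <- R3 - (-1)*R1:  [    0    -8    17   -23  -100 ]
R4 <- R4 - (-1)*R1:  [   0    6   11   24  -37 ]
R3 <- R3 - (4)*R2:  [   0    0    5    1  -24 ]
R4 <- R4 - (-3)*R2:  [   0    0   20    6  -94 ]
R4 <- R4 - (4)*R3:  [ 0  0  0  2  2 ]
Row echelon form:
[ -2  -4  0  -6  |    2 ]
[  0  -2  3  -6  |  -19 ]
[  0   0  5   1  |  -24 ]
[  0   0  0   2  |    2 ]
Back-substitution:
v = (2) / 2 = 1
u = (-24 - (1)*(1)) / 5 = -5
t = (-19 - (3)*(-5) - (-6)*(1)) / -2 = -1
s = (2 - (-4)*(-1) - (-6)*(1)) / -2 = -2

(-2, -1, -5, 1)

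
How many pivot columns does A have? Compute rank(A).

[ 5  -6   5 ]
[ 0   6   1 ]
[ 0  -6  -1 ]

Row reduction:
R3 <- R3 - (-1)*R2:  [ 0  0  0 ]
Row echelon form:
[ 5  -6  5 ]
[ 0   6  1 ]
[ 0   0  0 ]
Nonzero rows / pivot columns: 2

rank(A) = 2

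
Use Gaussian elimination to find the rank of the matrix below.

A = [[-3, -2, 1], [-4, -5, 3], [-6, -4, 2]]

rank(A) = 2

Row reduction:
R2 <- R2 - (4/3)*R1:  [    0  -7/3   5/3 ]
R3 <- R3 - (2)*R1:  [ 0  0  0 ]
Row echelon form:
[ -3    -2    1 ]
[  0  -7/3  5/3 ]
[  0     0    0 ]
Nonzero rows / pivot columns: 2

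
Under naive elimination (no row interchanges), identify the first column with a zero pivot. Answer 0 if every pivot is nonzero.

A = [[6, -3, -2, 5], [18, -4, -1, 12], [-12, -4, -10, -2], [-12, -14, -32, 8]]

Naive forward elimination:
R2 <- R2 - (3)*R1:  [  0   5   5  -3 ]
R3 <- R3 - (-2)*R1:  [   0  -10  -14    8 ]
R4 <- R4 - (-2)*R1:  [   0  -20  -36   18 ]
R3 <- R3 - (-2)*R2:  [  0   0  -4   2 ]
R4 <- R4 - (-4)*R2:  [   0    0  -16    6 ]
R4 <- R4 - (4)*R3:  [  0   0   0  -2 ]
All pivots nonzero; naive elimination completes without hitting a zero pivot.

first zero-pivot column = 0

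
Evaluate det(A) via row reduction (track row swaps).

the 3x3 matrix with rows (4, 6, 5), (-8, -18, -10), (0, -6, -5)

det(A) = 120

Forward elimination:
R2 <- R2 - (-2)*R1:  [  0  -6   0 ]
R3 <- R3 - (1)*R2:  [  0   0  -5 ]
Upper-triangular form:
[ 4   6   5 ]
[ 0  -6   0 ]
[ 0   0  -5 ]
det(A) = (-1)^0 * (4) * (-6) * (-5) = 120  (0 row swaps -> sign +1)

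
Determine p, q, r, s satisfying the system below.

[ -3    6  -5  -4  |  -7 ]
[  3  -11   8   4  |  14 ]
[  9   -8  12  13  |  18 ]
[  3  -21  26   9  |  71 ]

(-1, 1, 4, -1)

Forward elimination on [A|b]:
R2 <- R2 - (-1)*R1:  [  0  -5   3   0   7 ]
R3 <- R3 - (-3)*R1:  [  0  10  -3   1  -3 ]
R4 <- R4 - (-1)*R1:  [   0  -15   21    5   64 ]
R3 <- R3 - (-2)*R2:  [  0   0   3   1  11 ]
R4 <- R4 - (3)*R2:  [  0   0  12   5  43 ]
R4 <- R4 - (4)*R3:  [  0   0   0   1  -1 ]
Row echelon form:
[ -3   6  -5  -4  |  -7 ]
[  0  -5   3   0  |   7 ]
[  0   0   3   1  |  11 ]
[  0   0   0   1  |  -1 ]
Back-substitution:
s = (-1) / 1 = -1
r = (11 - (1)*(-1)) / 3 = 4
q = (7 - (3)*(4)) / -5 = 1
p = (-7 - (6)*(1) - (-5)*(4) - (-4)*(-1)) / -3 = -1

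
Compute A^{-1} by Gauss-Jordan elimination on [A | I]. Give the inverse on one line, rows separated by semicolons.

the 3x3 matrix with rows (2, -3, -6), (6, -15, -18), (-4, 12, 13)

Gauss-Jordan on [A | I]:
R1 <- (1/2)*R1:  [    1  -3/2    -3  |   1/2     0     0 ]
R2 <- R2 - (6)*R1:  [  0  -6   0  |  -3   1   0 ]
R3 <- R3 - (-4)*R1:  [ 0  6  1  |  2  0  1 ]
R2 <- (1/-6)*R2:  [    0     1     0  |   1/2  -1/6     0 ]
R1 <- R1 - (-3/2)*R2:  [    1     0    -3  |   5/4  -1/4     0 ]
R3 <- R3 - (6)*R2:  [  0   0   1  |  -1   1   1 ]
R1 <- R1 - (-3)*R3:  [    1     0     0  |  -7/4  11/4     3 ]
Right block of [I | A^{-1}] is the inverse:
[ -7/4  11/4  3 ]
[  1/2  -1/6  0 ]
[   -1     1  1 ]

inverse = [-7/4 11/4 3; 1/2 -1/6 0; -1 1 1]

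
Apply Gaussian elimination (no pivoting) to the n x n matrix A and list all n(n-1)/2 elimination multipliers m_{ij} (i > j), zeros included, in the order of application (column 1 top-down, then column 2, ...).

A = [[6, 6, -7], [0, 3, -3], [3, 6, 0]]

multipliers: 0, 1/2, 1

Forward elimination:
R2: entry in column 1 is already 0 -> m_{21} = 0 (no row operation needed)
R3 <- R3 - (1/2)*R1:  [   0    3  7/2 ]
R3 <- R3 - (1)*R2:  [    0     0  13/2 ]
Multipliers (in order of application): m_{21} = 0, m_{31} = 1/2, m_{32} = 1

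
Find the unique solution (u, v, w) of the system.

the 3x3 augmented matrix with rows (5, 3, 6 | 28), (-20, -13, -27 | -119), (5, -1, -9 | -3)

(2, 4, 1)

Forward elimination on [A|b]:
R2 <- R2 - (-4)*R1:  [  0  -1  -3  -7 ]
R3 <- R3 - (1)*R1:  [   0   -4  -15  -31 ]
R3 <- R3 - (4)*R2:  [  0   0  -3  -3 ]
Row echelon form:
[ 5   3   6  |  28 ]
[ 0  -1  -3  |  -7 ]
[ 0   0  -3  |  -3 ]
Back-substitution:
w = (-3) / -3 = 1
v = (-7 - (-3)*(1)) / -1 = 4
u = (28 - (3)*(4) - (6)*(1)) / 5 = 2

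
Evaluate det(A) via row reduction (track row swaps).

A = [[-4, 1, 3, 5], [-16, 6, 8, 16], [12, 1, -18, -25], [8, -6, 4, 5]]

det(A) = 24

Forward elimination:
R2 <- R2 - (4)*R1:  [  0   2  -4  -4 ]
R3 <- R3 - (-3)*R1:  [   0    4   -9  -10 ]
R4 <- R4 - (-2)*R1:  [  0  -4  10  15 ]
R3 <- R3 - (2)*R2:  [  0   0  -1  -2 ]
R4 <- R4 - (-2)*R2:  [ 0  0  2  7 ]
R4 <- R4 - (-2)*R3:  [ 0  0  0  3 ]
Upper-triangular form:
[ -4  1   3   5 ]
[  0  2  -4  -4 ]
[  0  0  -1  -2 ]
[  0  0   0   3 ]
det(A) = (-1)^0 * (-4) * (2) * (-1) * (3) = 24  (0 row swaps -> sign +1)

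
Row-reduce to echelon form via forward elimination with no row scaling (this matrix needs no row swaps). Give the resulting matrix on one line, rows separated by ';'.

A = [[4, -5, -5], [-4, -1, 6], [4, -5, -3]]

Forward elimination:
R2 <- R2 - (-1)*R1:  [  0  -6   1 ]
R3 <- R3 - (1)*R1:  [ 0  0  2 ]
Row echelon form:
[ 4  -5  -5 ]
[ 0  -6   1 ]
[ 0   0   2 ]

REF = [4 -5 -5; 0 -6 1; 0 0 2]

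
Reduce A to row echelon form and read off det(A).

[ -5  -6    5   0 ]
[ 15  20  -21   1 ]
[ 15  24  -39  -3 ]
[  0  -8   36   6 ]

Forward elimination:
R2 <- R2 - (-3)*R1:  [  0   2  -6   1 ]
R3 <- R3 - (-3)*R1:  [   0    6  -24   -3 ]
R3 <- R3 - (3)*R2:  [  0   0  -6  -6 ]
R4 <- R4 - (-4)*R2:  [  0   0  12  10 ]
R4 <- R4 - (-2)*R3:  [  0   0   0  -2 ]
Upper-triangular form:
[ -5  -6   5   0 ]
[  0   2  -6   1 ]
[  0   0  -6  -6 ]
[  0   0   0  -2 ]
det(A) = (-1)^0 * (-5) * (2) * (-6) * (-2) = -120  (0 row swaps -> sign +1)

det(A) = -120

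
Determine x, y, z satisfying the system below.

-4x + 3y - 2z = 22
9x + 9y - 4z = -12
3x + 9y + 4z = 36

Forward elimination on [A|b]:
R2 <- R2 - (-9/4)*R1:  [     0   63/4  -17/2   75/2 ]
R3 <- R3 - (-3/4)*R1:  [     0   45/4    5/2  105/2 ]
R3 <- R3 - (5/7)*R2:  [     0      0   60/7  180/7 ]
Row echelon form:
[ -4     3     -2  |     22 ]
[  0  63/4  -17/2  |   75/2 ]
[  0     0   60/7  |  180/7 ]
Back-substitution:
z = (180/7) / (60/7) = 3
y = (75/2 - (-17/2)*(3)) / (63/4) = 4
x = (22 - (3)*(4) - (-2)*(3)) / -4 = -4

(-4, 4, 3)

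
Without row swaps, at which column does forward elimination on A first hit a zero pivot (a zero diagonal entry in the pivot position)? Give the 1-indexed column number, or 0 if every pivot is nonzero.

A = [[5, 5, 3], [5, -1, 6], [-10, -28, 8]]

Naive forward elimination:
R2 <- R2 - (1)*R1:  [  0  -6   3 ]
R3 <- R3 - (-2)*R1:  [   0  -18   14 ]
R3 <- R3 - (3)*R2:  [ 0  0  5 ]
All pivots nonzero; naive elimination completes without hitting a zero pivot.

first zero-pivot column = 0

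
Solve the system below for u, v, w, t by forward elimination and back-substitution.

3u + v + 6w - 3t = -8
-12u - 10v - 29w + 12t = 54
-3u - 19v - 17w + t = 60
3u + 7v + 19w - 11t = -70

Forward elimination on [A|b]:
R2 <- R2 - (-4)*R1:  [  0  -6  -5   0  22 ]
R3 <- R3 - (-1)*R1:  [   0  -18  -11   -2   52 ]
R4 <- R4 - (1)*R1:  [   0    6   13   -8  -62 ]
R3 <- R3 - (3)*R2:  [   0    0    4   -2  -14 ]
R4 <- R4 - (-1)*R2:  [   0    0    8   -8  -40 ]
R4 <- R4 - (2)*R3:  [   0    0    0   -4  -12 ]
Row echelon form:
[ 3   1   6  -3  |   -8 ]
[ 0  -6  -5   0  |   22 ]
[ 0   0   4  -2  |  -14 ]
[ 0   0   0  -4  |  -12 ]
Back-substitution:
t = (-12) / -4 = 3
w = (-14 - (-2)*(3)) / 4 = -2
v = (22 - (-5)*(-2)) / -6 = -2
u = (-8 - (1)*(-2) - (6)*(-2) - (-3)*(3)) / 3 = 5

(5, -2, -2, 3)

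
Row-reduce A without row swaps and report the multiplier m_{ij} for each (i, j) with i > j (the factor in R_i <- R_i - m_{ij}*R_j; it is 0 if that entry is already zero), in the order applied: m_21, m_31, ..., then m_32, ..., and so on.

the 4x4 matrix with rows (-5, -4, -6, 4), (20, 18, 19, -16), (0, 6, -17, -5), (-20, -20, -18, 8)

multipliers: -4, 0, 4, 3, -2, 2

Forward elimination:
R2 <- R2 - (-4)*R1:  [  0   2  -5   0 ]
R3: entry in column 1 is already 0 -> m_{31} = 0 (no row operation needed)
R4 <- R4 - (4)*R1:  [  0  -4   6  -8 ]
R3 <- R3 - (3)*R2:  [  0   0  -2  -5 ]
R4 <- R4 - (-2)*R2:  [  0   0  -4  -8 ]
R4 <- R4 - (2)*R3:  [ 0  0  0  2 ]
Multipliers (in order of application): m_{21} = -4, m_{31} = 0, m_{41} = 4, m_{32} = 3, m_{42} = -2, m_{43} = 2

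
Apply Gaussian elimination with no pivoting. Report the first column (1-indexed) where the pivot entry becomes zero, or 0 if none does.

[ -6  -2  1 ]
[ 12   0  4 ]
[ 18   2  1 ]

first zero-pivot column = 0

Naive forward elimination:
R2 <- R2 - (-2)*R1:  [  0  -4   6 ]
R3 <- R3 - (-3)*R1:  [  0  -4   4 ]
R3 <- R3 - (1)*R2:  [  0   0  -2 ]
All pivots nonzero; naive elimination completes without hitting a zero pivot.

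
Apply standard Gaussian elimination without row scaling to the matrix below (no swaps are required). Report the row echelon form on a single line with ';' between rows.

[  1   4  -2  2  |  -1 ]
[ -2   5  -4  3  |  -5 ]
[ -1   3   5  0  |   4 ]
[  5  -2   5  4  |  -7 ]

REF = [1 4 -2 2 -1; 0 13 -8 7 -7; 0 0 95/13 -23/13 88/13; 0 0 0 31/5 -76/5]

Forward elimination:
R2 <- R2 - (-2)*R1:  [  0  13  -8   7  -7 ]
R3 <- R3 - (-1)*R1:  [ 0  7  3  2  3 ]
R4 <- R4 - (5)*R1:  [   0  -22   15   -6   -2 ]
R3 <- R3 - (7/13)*R2:  [      0       0   95/13  -23/13   88/13 ]
R4 <- R4 - (-22/13)*R2:  [       0        0    19/13    76/13  -180/13 ]
R4 <- R4 - (1/5)*R3:  [     0      0      0   31/5  -76/5 ]
Row echelon form:
[ 1   4     -2       2  |     -1 ]
[ 0  13     -8       7  |     -7 ]
[ 0   0  95/13  -23/13  |  88/13 ]
[ 0   0      0    31/5  |  -76/5 ]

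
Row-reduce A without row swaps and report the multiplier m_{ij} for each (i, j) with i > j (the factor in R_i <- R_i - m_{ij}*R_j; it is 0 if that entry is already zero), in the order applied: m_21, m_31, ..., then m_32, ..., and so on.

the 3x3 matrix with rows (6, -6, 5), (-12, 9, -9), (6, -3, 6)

Forward elimination:
R2 <- R2 - (-2)*R1:  [  0  -3   1 ]
R3 <- R3 - (1)*R1:  [ 0  3  1 ]
R3 <- R3 - (-1)*R2:  [ 0  0  2 ]
Multipliers (in order of application): m_{21} = -2, m_{31} = 1, m_{32} = -1

multipliers: -2, 1, -1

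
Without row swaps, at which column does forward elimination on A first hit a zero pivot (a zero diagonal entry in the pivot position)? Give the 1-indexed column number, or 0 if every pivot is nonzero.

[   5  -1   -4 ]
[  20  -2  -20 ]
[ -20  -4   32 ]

first zero-pivot column = 3

Naive forward elimination:
R2 <- R2 - (4)*R1:  [  0   2  -4 ]
R3 <- R3 - (-4)*R1:  [  0  -8  16 ]
R3 <- R3 - (-4)*R2:  [ 0  0  0 ]
Matrix at this point:
[ 5  -1  -4 ]
[ 0   2  -4 ]
[ 0   0   0 ]
Pivot entry (3,3) in the last row is zero and there are no rows below to swap with -> zero pivot in column 3 (A is singular).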